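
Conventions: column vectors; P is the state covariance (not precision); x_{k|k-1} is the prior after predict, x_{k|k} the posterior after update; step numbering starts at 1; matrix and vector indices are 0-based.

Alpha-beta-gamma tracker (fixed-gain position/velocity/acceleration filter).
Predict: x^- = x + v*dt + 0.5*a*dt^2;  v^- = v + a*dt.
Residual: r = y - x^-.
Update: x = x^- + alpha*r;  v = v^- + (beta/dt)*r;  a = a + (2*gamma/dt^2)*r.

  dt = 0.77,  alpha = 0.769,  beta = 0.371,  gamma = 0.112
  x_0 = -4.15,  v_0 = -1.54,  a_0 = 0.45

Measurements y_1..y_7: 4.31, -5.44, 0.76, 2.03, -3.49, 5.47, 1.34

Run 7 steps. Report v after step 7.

step 1: x_pred=-5.2024  r=9.5124  x^+=2.1126  v^+=3.3897  a^+=4.0438
step 2: x_pred=5.9215  r=-11.3615  x^+=-2.8155  v^+=1.0293  a^+=-0.2486
step 3: x_pred=-2.0966  r=2.8566  x^+=0.1001  v^+=2.2142  a^+=0.8306
step 4: x_pred=2.0513  r=-0.0213  x^+=2.0349  v^+=2.8436  a^+=0.8226
step 5: x_pred=4.4683  r=-7.9583  x^+=-1.6516  v^+=-0.3575  a^+=-2.1841
step 6: x_pred=-2.5744  r=8.0444  x^+=3.6117  v^+=1.8367  a^+=0.8551
step 7: x_pred=5.2795  r=-3.9395  x^+=2.2500  v^+=0.5970  a^+=-0.6332

v_post = 0.5970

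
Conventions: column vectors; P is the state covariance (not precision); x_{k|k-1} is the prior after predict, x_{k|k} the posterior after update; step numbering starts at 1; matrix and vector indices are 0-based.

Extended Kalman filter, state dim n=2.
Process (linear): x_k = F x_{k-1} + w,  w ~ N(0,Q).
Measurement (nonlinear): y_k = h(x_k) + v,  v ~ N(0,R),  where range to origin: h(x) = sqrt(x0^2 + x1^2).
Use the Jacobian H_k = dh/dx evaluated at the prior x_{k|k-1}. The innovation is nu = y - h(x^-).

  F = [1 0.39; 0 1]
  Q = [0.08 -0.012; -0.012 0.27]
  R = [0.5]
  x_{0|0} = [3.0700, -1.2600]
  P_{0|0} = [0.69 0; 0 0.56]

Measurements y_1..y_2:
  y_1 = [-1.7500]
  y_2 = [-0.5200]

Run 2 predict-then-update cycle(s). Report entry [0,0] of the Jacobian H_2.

step 1: x^-=[2.5786, -1.2600]  P^-=[0.8552 0.2064; 0.2064 0.8300]  H_jac=[0.8985 -0.4390]  S=[1.1875]  K=[0.5707; -0.1507]  nu=[-4.6200]  x^+=[-0.0582, -0.5638]  P^+=[0.4684 0.3085; 0.3085 0.8030]
step 2: x^-=[-0.2780, -0.5638]  P^-=[0.9112 0.6097; 0.6097 1.0730]  H_jac=[-0.4423 -0.8969]  S=[2.0251]  K=[-0.4690; -0.6084]  nu=[-1.1486]  x^+=[0.2607, 0.1350]  P^+=[0.4657 0.0318; 0.0318 0.3235]

H_jac[0,0] = -0.4423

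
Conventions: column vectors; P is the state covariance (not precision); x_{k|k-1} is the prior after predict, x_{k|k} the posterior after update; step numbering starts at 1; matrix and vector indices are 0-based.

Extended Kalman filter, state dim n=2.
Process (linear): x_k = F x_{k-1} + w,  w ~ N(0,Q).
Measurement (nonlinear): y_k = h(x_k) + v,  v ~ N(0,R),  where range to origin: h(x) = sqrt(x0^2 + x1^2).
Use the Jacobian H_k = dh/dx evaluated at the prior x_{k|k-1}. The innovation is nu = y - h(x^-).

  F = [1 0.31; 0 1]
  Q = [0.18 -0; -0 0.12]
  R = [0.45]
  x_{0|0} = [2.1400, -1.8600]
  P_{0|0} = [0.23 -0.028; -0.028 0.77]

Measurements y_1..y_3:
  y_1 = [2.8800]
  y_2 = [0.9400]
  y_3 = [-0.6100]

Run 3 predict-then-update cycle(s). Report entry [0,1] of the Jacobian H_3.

step 1: x^-=[1.5634, -1.8600]  P^-=[0.4666 0.2107; 0.2107 0.8900]  H_jac=[0.6434 -0.7655]  S=[0.9572]  K=[0.1452; -0.5701]  nu=[0.4502]  x^+=[1.6288, -2.1167]  P^+=[0.4465 0.2899; 0.2899 0.5789]
step 2: x^-=[0.9726, -2.1167]  P^-=[0.8618 0.4694; 0.4694 0.6989]  H_jac=[0.4175 -0.9087]  S=[0.8211]  K=[-0.0812; -0.5347]  nu=[-1.3894]  x^+=[1.0854, -1.3738]  P^+=[0.8564 0.4337; 0.4337 0.4641]
step 3: x^-=[0.6595, -1.3738]  P^-=[1.3499 0.5776; 0.5776 0.5841]  H_jac=[0.4328 -0.9015]  S=[0.7268]  K=[0.0875; -0.3805]  nu=[-2.1339]  x^+=[0.4729, -0.5618]  P^+=[1.3444 0.6018; 0.6018 0.4789]

H_jac[0,1] = -0.9015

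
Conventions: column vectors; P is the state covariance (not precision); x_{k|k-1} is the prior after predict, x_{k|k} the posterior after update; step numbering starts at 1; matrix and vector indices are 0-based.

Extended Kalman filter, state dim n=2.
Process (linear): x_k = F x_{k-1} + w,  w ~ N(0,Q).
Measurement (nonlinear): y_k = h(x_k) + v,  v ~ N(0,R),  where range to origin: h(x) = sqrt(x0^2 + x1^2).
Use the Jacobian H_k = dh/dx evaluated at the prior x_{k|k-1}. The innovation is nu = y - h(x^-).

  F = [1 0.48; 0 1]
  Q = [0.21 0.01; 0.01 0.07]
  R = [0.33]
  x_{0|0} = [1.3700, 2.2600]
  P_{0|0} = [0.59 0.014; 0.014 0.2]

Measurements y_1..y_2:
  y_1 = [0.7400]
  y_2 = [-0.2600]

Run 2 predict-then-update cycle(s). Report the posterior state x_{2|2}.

x_post = [0.1691, 0.8794]

step 1: x^-=[2.4548, 2.2600]  P^-=[0.8595 0.1200; 0.1200 0.2700]  H_jac=[0.7357 0.6773]  S=[1.0387]  K=[0.6871; 0.2611]  nu=[-2.5967]  x^+=[0.6707, 1.5821]  P^+=[0.3692 -0.0663; -0.0663 0.1992]
step 2: x^-=[1.4301, 1.5821]  P^-=[0.5615 0.0393; 0.0393 0.2692]  H_jac=[0.6706 0.7418]  S=[0.7698]  K=[0.5270; 0.2937]  nu=[-2.3927]  x^+=[0.1691, 0.8794]  P^+=[0.3477 -0.0798; -0.0798 0.2028]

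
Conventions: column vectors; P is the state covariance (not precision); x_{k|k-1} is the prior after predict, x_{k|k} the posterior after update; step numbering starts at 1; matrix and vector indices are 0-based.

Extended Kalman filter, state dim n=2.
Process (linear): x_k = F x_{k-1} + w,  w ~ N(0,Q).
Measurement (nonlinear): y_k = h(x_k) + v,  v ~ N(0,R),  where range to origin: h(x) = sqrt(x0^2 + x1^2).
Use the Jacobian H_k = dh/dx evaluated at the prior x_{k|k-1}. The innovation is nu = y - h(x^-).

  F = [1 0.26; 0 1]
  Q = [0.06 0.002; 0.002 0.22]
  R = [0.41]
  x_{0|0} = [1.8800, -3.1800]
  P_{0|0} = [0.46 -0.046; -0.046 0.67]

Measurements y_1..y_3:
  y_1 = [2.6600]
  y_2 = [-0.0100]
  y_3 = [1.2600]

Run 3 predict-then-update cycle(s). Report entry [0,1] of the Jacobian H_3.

H_jac[0,1] = -0.9038

step 1: x^-=[1.0532, -3.1800]  P^-=[0.5414 0.1302; 0.1302 0.8900]  H_jac=[0.3144 -0.9493]  S=[1.1878]  K=[0.0392; -0.6768]  nu=[-0.6899]  x^+=[1.0261, -2.7131]  P^+=[0.5395 0.1617; 0.1617 0.3459]
step 2: x^-=[0.3207, -2.7131]  P^-=[0.7070 0.2537; 0.2537 0.5659]  H_jac=[0.1174 -0.9931]  S=[0.9187]  K=[-0.1839; -0.5793]  nu=[-2.7420]  x^+=[0.8249, -1.1247]  P^+=[0.6760 0.1558; 0.1558 0.2576]
step 3: x^-=[0.5325, -1.1247]  P^-=[0.8344 0.2248; 0.2248 0.4776]  H_jac=[0.4279 -0.9038]  S=[0.7790]  K=[0.1975; -0.4306]  nu=[0.0157]  x^+=[0.5356, -1.1314]  P^+=[0.8040 0.2911; 0.2911 0.3331]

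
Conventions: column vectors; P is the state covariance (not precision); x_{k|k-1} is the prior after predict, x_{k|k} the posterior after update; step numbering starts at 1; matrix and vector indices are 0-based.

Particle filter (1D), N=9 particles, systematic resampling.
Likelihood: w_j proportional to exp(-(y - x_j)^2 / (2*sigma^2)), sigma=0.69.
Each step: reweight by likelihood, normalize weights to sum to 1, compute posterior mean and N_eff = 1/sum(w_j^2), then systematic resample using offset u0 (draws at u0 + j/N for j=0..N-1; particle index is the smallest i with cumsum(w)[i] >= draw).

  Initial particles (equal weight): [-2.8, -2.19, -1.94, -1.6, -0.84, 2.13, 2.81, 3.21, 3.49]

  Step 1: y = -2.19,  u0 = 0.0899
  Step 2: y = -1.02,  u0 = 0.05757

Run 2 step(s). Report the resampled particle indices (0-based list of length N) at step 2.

step 1: w=[0.1959, 0.2895, 0.2711, 0.2009, 0.0427, 0.0000, 0.0000, 0.0000, 0.0000]  mean=-2.0655  Neff=4.2047  idx=[0, 1, 1, 1, 2, 2, 3, 3, 4]
step 2: w=[0.0091, 0.0602, 0.0602, 0.0602, 0.1043, 0.1043, 0.1782, 0.1782, 0.2452]  mean=-1.6021  Neff=6.3960  idx=[1, 3, 4, 5, 6, 7, 7, 8, 8]

resampled_idx = [1, 3, 4, 5, 6, 7, 7, 8, 8]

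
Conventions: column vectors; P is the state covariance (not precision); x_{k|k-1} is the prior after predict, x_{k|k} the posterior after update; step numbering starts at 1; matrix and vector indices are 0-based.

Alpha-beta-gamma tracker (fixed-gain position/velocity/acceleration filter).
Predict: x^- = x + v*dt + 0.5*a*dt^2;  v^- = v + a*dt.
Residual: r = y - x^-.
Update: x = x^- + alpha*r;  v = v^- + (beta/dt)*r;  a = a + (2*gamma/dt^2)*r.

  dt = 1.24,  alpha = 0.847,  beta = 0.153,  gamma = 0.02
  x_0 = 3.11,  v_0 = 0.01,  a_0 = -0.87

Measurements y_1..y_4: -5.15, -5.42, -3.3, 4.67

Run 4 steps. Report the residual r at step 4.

resid = 14.0230

step 1: x_pred=2.4535  r=-7.6035  x^+=-3.9867  v^+=-2.0070  a^+=-1.0678
step 2: x_pred=-7.2962  r=1.8762  x^+=-5.7071  v^+=-3.0996  a^+=-1.0190
step 3: x_pred=-10.3339  r=7.0339  x^+=-4.3762  v^+=-3.4952  a^+=-0.8360
step 4: x_pred=-9.3530  r=14.0230  x^+=2.5245  v^+=-2.8016  a^+=-0.4712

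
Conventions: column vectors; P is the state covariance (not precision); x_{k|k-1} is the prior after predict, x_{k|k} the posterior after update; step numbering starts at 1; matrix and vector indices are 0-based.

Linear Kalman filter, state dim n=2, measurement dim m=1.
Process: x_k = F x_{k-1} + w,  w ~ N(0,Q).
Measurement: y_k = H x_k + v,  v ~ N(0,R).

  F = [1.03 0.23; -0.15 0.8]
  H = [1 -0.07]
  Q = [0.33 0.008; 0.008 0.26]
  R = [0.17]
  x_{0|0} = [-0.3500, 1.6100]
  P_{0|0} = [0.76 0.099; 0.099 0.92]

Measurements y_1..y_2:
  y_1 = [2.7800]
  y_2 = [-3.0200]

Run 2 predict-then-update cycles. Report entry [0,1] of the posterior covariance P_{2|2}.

step 1: x^-=[0.0098, 1.3405]  P^-=[1.2319 0.1380; 0.1380 0.8421]  S=[1.3867]  K=[0.8814; 0.0570]  nu=[2.8640]  x^+=[2.5341, 1.5038]  P^+=[0.1546 0.0683; 0.0683 0.8376]
step 2: x^-=[2.9560, 0.8229]  P^-=[0.5707 0.1922; 0.1922 0.7832]  S=[0.7177]  K=[0.7765; 0.1914]  nu=[-5.9184]  x^+=[-1.6397, -0.3099]  P^+=[0.1380 0.0855; 0.0855 0.7569]

P_post[0,1] = 0.0855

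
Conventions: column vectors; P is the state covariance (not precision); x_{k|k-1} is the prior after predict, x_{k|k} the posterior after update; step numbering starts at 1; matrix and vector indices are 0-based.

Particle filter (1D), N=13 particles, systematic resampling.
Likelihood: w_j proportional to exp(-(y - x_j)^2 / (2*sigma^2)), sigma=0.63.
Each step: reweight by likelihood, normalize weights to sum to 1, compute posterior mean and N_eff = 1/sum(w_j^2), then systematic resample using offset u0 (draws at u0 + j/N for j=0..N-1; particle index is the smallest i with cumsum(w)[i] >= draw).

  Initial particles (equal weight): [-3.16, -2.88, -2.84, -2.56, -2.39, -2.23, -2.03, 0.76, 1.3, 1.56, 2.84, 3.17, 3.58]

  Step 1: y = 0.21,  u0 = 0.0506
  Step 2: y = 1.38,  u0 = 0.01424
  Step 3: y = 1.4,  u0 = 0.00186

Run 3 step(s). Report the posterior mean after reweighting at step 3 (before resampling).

post_mean = 1.0600

step 1: w=[0.0000, 0.0000, 0.0000, 0.0001, 0.0002, 0.0005, 0.0018, 0.6760, 0.2215, 0.0996, 0.0002, 0.0000, 0.0000]  mean=0.9522  Neff=1.9378  idx=[7, 7, 7, 7, 7, 7, 7, 7, 7, 8, 8, 8, 9]
step 2: w=[0.0650, 0.0650, 0.0650, 0.0650, 0.0650, 0.0650, 0.0650, 0.0650, 0.0650, 0.1046, 0.1046, 0.1046, 0.1013]  mean=1.0105  Neff=12.3306  idx=[0, 1, 2, 3, 4, 6, 7, 8, 9, 10, 10, 11, 12]
step 3: w=[0.0616, 0.0616, 0.0616, 0.0616, 0.0616, 0.0616, 0.0616, 0.0616, 0.1019, 0.1019, 0.1019, 0.1019, 0.0999]  mean=1.0600  Neff=12.2214  idx=[0, 1, 2, 3, 5, 6, 7, 8, 9, 9, 10, 11, 12]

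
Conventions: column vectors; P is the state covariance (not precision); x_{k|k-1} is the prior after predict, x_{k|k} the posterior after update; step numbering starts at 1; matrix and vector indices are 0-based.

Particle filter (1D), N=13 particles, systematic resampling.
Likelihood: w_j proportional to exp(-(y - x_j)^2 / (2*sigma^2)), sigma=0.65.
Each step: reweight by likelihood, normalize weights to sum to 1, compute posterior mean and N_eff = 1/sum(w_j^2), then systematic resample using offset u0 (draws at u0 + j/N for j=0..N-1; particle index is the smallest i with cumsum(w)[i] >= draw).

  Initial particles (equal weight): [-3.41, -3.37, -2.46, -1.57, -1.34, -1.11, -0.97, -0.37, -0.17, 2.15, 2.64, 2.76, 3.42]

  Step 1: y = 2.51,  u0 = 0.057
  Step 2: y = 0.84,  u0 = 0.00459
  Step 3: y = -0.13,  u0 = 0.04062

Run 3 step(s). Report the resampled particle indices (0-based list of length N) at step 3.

step 1: w=[0.0000, 0.0000, 0.0000, 0.0000, 0.0000, 0.0000, 0.0000, 0.0000, 0.0001, 0.2730, 0.3119, 0.2956, 0.1194]  mean=2.6346  Neff=3.6570  idx=[9, 9, 9, 10, 10, 10, 10, 11, 11, 11, 11, 12, 12]
step 2: w=[0.2467, 0.2467, 0.2467, 0.0406, 0.0406, 0.0406, 0.0406, 0.0240, 0.0240, 0.0240, 0.0240, 0.0007, 0.0007]  mean=2.2899  Neff=5.2216  idx=[0, 0, 0, 0, 1, 1, 1, 2, 2, 2, 3, 5, 8]
step 3: w=[0.0987, 0.0987, 0.0987, 0.0987, 0.0987, 0.0987, 0.0987, 0.0987, 0.0987, 0.0987, 0.0053, 0.0053, 0.0024]  mean=2.1566  Neff=10.2571  idx=[0, 1, 1, 2, 3, 4, 5, 5, 6, 7, 8, 8, 9]

resampled_idx = [0, 1, 1, 2, 3, 4, 5, 5, 6, 7, 8, 8, 9]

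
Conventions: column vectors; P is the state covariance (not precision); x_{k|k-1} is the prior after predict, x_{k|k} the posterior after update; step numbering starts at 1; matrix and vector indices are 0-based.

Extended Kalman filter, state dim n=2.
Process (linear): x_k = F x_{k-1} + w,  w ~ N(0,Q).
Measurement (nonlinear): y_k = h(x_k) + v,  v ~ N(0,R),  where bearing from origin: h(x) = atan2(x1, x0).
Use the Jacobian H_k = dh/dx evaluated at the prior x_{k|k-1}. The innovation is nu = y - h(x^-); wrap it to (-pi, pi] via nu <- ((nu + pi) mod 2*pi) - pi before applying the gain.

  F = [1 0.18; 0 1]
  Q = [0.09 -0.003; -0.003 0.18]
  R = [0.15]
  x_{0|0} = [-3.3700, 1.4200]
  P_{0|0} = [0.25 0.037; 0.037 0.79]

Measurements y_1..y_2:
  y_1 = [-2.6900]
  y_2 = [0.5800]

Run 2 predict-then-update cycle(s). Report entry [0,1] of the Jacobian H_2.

H_jac[0,1] = -0.2911

step 1: x^-=[-3.1144, 1.4200]  P^-=[0.3789 0.1762; 0.1762 0.9700]  H_jac=[-0.1212 -0.2658]  S=[0.2355]  K=[-0.3940; -1.1858]  nu=[0.8794]  x^+=[-3.4608, 0.3773]  P^+=[0.3424 0.0662; 0.0662 0.6389]
step 2: x^-=[-3.3929, 0.3773]  P^-=[0.4769 0.1782; 0.1782 0.8189]  H_jac=[-0.0324 -0.2911]  S=[0.2233]  K=[-0.3015; -1.0937]  nu=[-2.4509]  x^+=[-2.6540, 3.0577]  P^+=[0.4566 0.1046; 0.1046 0.5519]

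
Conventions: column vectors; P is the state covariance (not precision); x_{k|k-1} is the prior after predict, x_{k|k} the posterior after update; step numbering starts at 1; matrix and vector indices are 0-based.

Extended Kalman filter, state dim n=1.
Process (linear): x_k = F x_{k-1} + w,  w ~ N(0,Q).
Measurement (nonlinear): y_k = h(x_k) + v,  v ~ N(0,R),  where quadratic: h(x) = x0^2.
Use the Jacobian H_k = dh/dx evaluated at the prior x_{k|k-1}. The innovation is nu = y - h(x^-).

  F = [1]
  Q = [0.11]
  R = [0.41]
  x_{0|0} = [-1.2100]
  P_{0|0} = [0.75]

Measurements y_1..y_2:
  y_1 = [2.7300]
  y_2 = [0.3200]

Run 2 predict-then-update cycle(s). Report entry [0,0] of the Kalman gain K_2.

K[0,0] = -0.2451

step 1: x^-=[-1.2100]  P^-=[0.8600]  H_jac=[-2.4200]  S=[5.4465]  K=[-0.3821]  nu=[1.2659]  x^+=[-1.6937]  P^+=[0.0647]
step 2: x^-=[-1.6937]  P^-=[0.1747]  H_jac=[-3.3874]  S=[2.4151]  K=[-0.2451]  nu=[-2.5487]  x^+=[-1.0691]  P^+=[0.0297]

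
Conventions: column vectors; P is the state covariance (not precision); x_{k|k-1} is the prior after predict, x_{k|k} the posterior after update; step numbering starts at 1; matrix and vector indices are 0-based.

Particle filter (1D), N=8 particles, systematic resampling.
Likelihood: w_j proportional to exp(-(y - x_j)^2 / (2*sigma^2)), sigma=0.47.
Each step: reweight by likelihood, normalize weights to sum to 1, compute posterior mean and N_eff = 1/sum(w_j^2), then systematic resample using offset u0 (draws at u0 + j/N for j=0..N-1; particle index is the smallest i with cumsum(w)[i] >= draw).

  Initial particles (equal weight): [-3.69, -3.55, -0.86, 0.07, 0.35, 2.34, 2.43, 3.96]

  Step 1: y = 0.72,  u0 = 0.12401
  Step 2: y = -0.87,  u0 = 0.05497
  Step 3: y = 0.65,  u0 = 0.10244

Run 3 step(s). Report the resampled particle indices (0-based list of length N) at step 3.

step 1: w=[0.0000, 0.0000, 0.0031, 0.3415, 0.6518, 0.0023, 0.0012, 0.0000]  mean=0.2577  Neff=1.8466  idx=[3, 3, 4, 4, 4, 4, 4, 6]
step 2: w=[0.3056, 0.3056, 0.0777, 0.0777, 0.0777, 0.0777, 0.0777, 0.0000]  mean=0.1788  Neff=4.6073  idx=[0, 0, 0, 1, 1, 2, 4, 6]
step 3: w=[0.0977, 0.0977, 0.0977, 0.0977, 0.0977, 0.1706, 0.1706, 0.1706]  mean=0.2133  Neff=7.4091  idx=[1, 2, 3, 4, 5, 6, 7, 7]

resampled_idx = [1, 2, 3, 4, 5, 6, 7, 7]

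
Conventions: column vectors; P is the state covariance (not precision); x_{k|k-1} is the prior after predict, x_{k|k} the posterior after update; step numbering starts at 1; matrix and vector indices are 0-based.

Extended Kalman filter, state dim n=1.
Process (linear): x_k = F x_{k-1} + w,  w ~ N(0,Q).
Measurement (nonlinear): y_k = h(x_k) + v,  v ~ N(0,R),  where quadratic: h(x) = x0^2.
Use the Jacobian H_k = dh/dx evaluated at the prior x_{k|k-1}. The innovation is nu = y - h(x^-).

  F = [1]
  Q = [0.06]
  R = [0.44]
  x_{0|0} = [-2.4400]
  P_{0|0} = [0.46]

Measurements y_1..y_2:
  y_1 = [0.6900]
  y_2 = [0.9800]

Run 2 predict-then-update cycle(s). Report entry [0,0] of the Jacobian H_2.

H_jac[0,0] = -2.7968

step 1: x^-=[-2.4400]  P^-=[0.5200]  H_jac=[-4.8800]  S=[12.8235]  K=[-0.1979]  nu=[-5.2636]  x^+=[-1.3984]  P^+=[0.0178]
step 2: x^-=[-1.3984]  P^-=[0.0778]  H_jac=[-2.7968]  S=[1.0489]  K=[-0.2076]  nu=[-0.9755]  x^+=[-1.1959]  P^+=[0.0327]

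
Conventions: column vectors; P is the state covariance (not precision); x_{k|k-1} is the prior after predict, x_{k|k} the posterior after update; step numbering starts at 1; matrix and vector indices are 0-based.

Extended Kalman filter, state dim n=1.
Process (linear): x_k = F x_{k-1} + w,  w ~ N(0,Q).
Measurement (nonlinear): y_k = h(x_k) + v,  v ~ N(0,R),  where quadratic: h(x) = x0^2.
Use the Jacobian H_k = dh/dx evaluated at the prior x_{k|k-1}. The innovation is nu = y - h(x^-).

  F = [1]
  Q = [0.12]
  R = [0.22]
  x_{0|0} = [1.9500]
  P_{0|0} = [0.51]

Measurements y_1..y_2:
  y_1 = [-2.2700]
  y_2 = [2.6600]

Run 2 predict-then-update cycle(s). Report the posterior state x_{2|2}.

step 1: x^-=[1.9500]  P^-=[0.6300]  H_jac=[3.9000]  S=[9.8023]  K=[0.2507]  nu=[-6.0725]  x^+=[0.4279]  P^+=[0.0141]
step 2: x^-=[0.4279]  P^-=[0.1341]  H_jac=[0.8558]  S=[0.3182]  K=[0.3607]  nu=[2.4769]  x^+=[1.3214]  P^+=[0.0927]

x_post = [1.3214]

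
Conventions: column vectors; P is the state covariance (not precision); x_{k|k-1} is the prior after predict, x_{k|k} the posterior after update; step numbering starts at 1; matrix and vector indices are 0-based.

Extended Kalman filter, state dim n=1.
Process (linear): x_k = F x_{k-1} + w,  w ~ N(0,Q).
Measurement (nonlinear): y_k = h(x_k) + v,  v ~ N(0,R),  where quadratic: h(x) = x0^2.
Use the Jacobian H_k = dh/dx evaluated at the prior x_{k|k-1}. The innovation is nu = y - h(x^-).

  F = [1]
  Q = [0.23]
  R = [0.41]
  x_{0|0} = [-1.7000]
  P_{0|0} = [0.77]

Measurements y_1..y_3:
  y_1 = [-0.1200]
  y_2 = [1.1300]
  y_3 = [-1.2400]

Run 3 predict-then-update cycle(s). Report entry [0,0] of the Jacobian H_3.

step 1: x^-=[-1.7000]  P^-=[1.0000]  H_jac=[-3.4000]  S=[11.9700]  K=[-0.2840]  nu=[-3.0100]  x^+=[-0.8450]  P^+=[0.0343]
step 2: x^-=[-0.8450]  P^-=[0.2643]  H_jac=[-1.6901]  S=[1.1648]  K=[-0.3834]  nu=[0.4159]  x^+=[-1.0045]  P^+=[0.0930]
step 3: x^-=[-1.0045]  P^-=[0.3230]  H_jac=[-2.0090]  S=[1.7137]  K=[-0.3787]  nu=[-2.2490]  x^+=[-0.1529]  P^+=[0.0773]

H_jac[0,0] = -2.0090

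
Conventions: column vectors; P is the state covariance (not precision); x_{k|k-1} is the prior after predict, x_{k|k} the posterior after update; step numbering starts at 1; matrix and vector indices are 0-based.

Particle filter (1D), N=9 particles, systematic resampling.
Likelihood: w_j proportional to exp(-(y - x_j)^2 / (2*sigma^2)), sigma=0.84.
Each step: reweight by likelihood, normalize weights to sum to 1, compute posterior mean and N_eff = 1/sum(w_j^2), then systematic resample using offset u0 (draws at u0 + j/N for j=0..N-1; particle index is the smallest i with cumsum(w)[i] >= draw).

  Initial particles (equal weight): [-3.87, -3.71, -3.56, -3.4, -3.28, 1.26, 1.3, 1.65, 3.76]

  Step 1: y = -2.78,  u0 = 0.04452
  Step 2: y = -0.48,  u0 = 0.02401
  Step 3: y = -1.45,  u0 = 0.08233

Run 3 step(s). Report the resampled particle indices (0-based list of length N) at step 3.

step 1: w=[0.1337, 0.1682, 0.2017, 0.2364, 0.2600, 0.0000, 0.0000, 0.0000, 0.0000]  mean=-3.5160  Neff=4.7545  idx=[0, 1, 1, 2, 2, 3, 3, 4, 4]
step 2: w=[0.0177, 0.0375, 0.0375, 0.0733, 0.0733, 0.1448, 0.1448, 0.2355, 0.2355]  mean=-3.3985  Neff=5.9972  idx=[1, 3, 5, 5, 6, 7, 7, 8, 8]
step 3: w=[0.0416, 0.0661, 0.1048, 0.1048, 0.1048, 0.1445, 0.1445, 0.1445, 0.1445]  mean=-3.3541  Neff=8.1598  idx=[1, 2, 3, 4, 5, 6, 7, 8, 8]

resampled_idx = [1, 2, 3, 4, 5, 6, 7, 8, 8]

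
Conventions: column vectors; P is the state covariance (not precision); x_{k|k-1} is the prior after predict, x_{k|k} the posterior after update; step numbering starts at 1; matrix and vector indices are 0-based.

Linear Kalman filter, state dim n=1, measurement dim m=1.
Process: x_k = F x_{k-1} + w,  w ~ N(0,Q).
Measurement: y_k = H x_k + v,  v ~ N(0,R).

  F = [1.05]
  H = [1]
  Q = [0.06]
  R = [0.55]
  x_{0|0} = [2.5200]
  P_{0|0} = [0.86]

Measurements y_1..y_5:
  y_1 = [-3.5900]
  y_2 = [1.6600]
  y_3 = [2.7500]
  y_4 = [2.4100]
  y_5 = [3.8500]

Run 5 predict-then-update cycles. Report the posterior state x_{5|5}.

step 1: x^-=[2.6460]  P^-=[1.0082]  S=[1.5582]  K=[0.6470]  nu=[-6.2360]  x^+=[-1.3888]  P^+=[0.3559]
step 2: x^-=[-1.4582]  P^-=[0.4523]  S=[1.0023]  K=[0.4513]  nu=[3.1182]  x^+=[-0.0510]  P^+=[0.2482]
step 3: x^-=[-0.0536]  P^-=[0.3336]  S=[0.8836]  K=[0.3776]  nu=[2.8036]  x^+=[1.0050]  P^+=[0.2077]
step 4: x^-=[1.0552]  P^-=[0.2890]  S=[0.8390]  K=[0.3444]  nu=[1.3548]  x^+=[1.5218]  P^+=[0.1894]
step 5: x^-=[1.5979]  P^-=[0.2688]  S=[0.8188]  K=[0.3283]  nu=[2.2521]  x^+=[2.3373]  P^+=[0.1806]

x_post = [2.3373]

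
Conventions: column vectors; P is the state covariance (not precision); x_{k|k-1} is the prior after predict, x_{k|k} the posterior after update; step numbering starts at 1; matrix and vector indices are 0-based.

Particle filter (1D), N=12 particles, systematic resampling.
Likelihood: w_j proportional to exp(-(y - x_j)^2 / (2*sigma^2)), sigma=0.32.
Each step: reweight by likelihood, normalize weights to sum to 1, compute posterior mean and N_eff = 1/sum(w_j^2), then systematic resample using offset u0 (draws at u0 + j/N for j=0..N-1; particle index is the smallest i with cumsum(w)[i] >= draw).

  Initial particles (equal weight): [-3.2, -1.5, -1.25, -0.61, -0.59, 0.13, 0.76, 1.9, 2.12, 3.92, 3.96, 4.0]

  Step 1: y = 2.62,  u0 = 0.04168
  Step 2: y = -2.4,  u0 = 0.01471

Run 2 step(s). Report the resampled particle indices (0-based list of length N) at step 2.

resampled_idx = [0, 0, 0, 0, 1, 1, 1, 1, 2, 2, 2, 2]

step 1: w=[0.0000, 0.0000, 0.0000, 0.0000, 0.0000, 0.0000, 0.0000, 0.2121, 0.7865, 0.0007, 0.0004, 0.0002]  mean=2.0758  Neff=1.5069  idx=[7, 7, 7, 8, 8, 8, 8, 8, 8, 8, 8, 8]
step 2: w=[0.3333, 0.3333, 0.3333, 0.0000, 0.0000, 0.0000, 0.0000, 0.0000, 0.0000, 0.0000, 0.0000, 0.0000]  mean=1.9001  Neff=3.0014  idx=[0, 0, 0, 0, 1, 1, 1, 1, 2, 2, 2, 2]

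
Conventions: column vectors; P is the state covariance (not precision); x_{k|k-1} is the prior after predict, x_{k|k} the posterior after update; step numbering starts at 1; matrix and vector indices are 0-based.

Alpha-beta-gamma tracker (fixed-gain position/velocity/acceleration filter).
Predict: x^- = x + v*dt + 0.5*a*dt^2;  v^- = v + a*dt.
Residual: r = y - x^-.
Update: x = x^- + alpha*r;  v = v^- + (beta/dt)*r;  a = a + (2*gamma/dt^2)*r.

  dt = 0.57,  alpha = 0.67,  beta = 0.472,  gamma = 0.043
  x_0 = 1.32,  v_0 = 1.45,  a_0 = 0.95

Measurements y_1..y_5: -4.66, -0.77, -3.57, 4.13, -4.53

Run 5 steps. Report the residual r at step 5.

step 1: x_pred=2.3008  r=-6.9608  x^+=-2.3629  v^+=-3.7726  a^+=-0.8925
step 2: x_pred=-4.6583  r=3.8883  x^+=-2.0531  v^+=-1.0615  a^+=0.1367
step 3: x_pred=-2.6360  r=-0.9340  x^+=-3.2618  v^+=-1.7570  a^+=-0.1105
step 4: x_pred=-4.2812  r=8.4112  x^+=1.3543  v^+=5.1451  a^+=2.1159
step 5: x_pred=4.6307  r=-9.1607  x^+=-1.5070  v^+=-1.2346  a^+=-0.3089

resid = -9.1607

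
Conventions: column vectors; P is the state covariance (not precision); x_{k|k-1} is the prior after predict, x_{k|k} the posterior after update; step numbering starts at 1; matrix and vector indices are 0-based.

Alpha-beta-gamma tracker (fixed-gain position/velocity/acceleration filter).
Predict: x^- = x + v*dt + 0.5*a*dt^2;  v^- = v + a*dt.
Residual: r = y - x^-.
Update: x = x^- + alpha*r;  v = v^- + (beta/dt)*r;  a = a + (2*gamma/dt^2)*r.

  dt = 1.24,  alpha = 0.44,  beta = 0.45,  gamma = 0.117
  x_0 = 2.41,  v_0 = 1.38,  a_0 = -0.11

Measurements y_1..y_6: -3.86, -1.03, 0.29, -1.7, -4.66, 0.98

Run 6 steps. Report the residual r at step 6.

step 1: x_pred=4.0366  r=-7.8966  x^+=0.5621  v^+=-1.6221  a^+=-1.3118
step 2: x_pred=-2.4578  r=1.4278  x^+=-1.8296  v^+=-2.7305  a^+=-1.0945
step 3: x_pred=-6.0568  r=6.3468  x^+=-3.2642  v^+=-1.7844  a^+=-0.1286
step 4: x_pred=-5.5757  r=3.8757  x^+=-3.8704  v^+=-0.5373  a^+=0.4613
step 5: x_pred=-4.1820  r=-0.4780  x^+=-4.3923  v^+=-0.1388  a^+=0.3885
step 6: x_pred=-4.2657  r=5.2457  x^+=-1.9576  v^+=2.2467  a^+=1.1868

resid = 5.2457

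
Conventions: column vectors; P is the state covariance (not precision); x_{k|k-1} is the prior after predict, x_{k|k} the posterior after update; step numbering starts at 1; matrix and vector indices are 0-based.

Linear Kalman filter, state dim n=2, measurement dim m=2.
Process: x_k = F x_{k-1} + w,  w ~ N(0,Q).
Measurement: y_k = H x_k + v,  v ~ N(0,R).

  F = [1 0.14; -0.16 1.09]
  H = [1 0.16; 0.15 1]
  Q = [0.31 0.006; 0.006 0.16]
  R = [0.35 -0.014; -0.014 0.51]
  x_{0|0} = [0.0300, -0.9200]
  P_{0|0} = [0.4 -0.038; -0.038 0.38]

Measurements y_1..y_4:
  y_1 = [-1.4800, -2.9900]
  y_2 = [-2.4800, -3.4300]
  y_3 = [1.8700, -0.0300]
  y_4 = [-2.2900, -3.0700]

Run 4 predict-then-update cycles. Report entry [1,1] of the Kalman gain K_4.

K[1,1] = 0.4872

step 1: x^-=[-0.0988, -1.0076]  P^-=[0.7068 -0.0406; -0.0406 0.6350]  S=[1.0601 0.1521; 0.1521 1.1487]  K=[0.6651 -0.0311; -0.0214 0.5503]  nu=[-1.2200, -1.9676]  x^+=[-0.8491, -2.0643]  P^+=[0.2431 -0.0616; -0.0616 0.2902]
step 2: x^-=[-1.1381, -2.1142]  P^-=[0.5415 -0.0544; -0.0544 0.5325]  S=[0.8877 0.0967; 0.0967 1.0384]  K=[0.6035 -0.0304; -0.0205 0.5069]  nu=[-1.0037, -1.1451]  x^+=[-1.7090, -2.6740]  P^+=[0.2208 -0.0571; -0.0571 0.2674]
step 3: x^-=[-2.0833, -2.6413]  P^-=[0.5200 -0.0494; -0.0494 0.5032]  S=[0.8671 0.0939; 0.0939 1.0101]  K=[0.5935 -0.0269; -0.0175 0.4925]  nu=[4.3759, 2.9238]  x^+=[0.4353, -1.2779]  P^+=[0.2168 -0.0546; -0.0546 0.2596]
step 4: x^-=[0.2564, -1.4626]  P^-=[0.5167 -0.0473; -0.0473 0.4930]  S=[0.8641 0.0939; 0.0939 1.0004]  K=[0.5919 -0.0254; -0.0164 0.4872]  nu=[-2.3124, -1.6458]  x^+=[-1.0705, -2.2265]  P^+=[0.2161 -0.0537; -0.0537 0.2568]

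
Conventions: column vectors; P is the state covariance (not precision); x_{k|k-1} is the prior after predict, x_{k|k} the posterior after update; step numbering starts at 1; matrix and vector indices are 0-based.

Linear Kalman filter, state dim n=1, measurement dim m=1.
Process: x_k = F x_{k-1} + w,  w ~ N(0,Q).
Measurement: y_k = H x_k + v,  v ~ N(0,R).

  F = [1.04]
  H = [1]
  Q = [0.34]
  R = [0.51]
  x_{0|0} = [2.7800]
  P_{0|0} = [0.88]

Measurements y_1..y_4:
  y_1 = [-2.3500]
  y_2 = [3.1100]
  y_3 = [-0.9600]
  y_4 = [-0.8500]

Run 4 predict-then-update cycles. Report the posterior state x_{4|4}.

step 1: x^-=[2.8912]  P^-=[1.2918]  S=[1.8018]  K=[0.7170]  nu=[-5.2412]  x^+=[-0.8665]  P^+=[0.3656]
step 2: x^-=[-0.9011]  P^-=[0.7355]  S=[1.2455]  K=[0.5905]  nu=[4.0111]  x^+=[1.4675]  P^+=[0.3012]
step 3: x^-=[1.5262]  P^-=[0.6657]  S=[1.1757]  K=[0.5662]  nu=[-2.4862]  x^+=[0.1184]  P^+=[0.2888]
step 4: x^-=[0.1232]  P^-=[0.6523]  S=[1.1623]  K=[0.5612]  nu=[-0.9732]  x^+=[-0.4230]  P^+=[0.2862]

x_post = [-0.4230]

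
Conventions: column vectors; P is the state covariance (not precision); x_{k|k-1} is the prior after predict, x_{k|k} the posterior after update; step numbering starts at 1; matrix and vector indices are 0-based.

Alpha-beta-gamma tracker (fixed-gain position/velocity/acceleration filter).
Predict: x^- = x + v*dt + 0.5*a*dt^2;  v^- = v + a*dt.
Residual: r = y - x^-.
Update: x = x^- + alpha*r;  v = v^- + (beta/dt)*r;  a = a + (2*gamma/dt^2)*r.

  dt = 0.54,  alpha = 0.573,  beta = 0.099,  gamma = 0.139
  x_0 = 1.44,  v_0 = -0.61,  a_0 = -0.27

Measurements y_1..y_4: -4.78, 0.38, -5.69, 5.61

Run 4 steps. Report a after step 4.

a_post = 10.1105

step 1: x_pred=1.0712  r=-5.8512  x^+=-2.2815  v^+=-1.8285  a^+=-5.8483
step 2: x_pred=-4.1216  r=4.5016  x^+=-1.5422  v^+=-4.1613  a^+=-1.5567
step 3: x_pred=-4.0163  r=-1.6737  x^+=-4.9753  v^+=-5.3088  a^+=-3.1523
step 4: x_pred=-8.3017  r=13.9117  x^+=-0.3303  v^+=-4.4606  a^+=10.1105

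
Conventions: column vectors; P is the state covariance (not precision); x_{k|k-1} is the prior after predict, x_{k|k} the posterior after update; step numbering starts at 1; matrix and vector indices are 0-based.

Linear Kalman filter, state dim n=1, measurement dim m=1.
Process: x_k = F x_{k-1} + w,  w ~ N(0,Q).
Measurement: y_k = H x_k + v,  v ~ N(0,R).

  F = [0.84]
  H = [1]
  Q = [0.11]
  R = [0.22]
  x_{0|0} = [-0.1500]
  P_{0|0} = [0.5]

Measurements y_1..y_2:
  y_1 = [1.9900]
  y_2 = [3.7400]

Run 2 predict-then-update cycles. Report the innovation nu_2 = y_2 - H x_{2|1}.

step 1: x^-=[-0.1260]  P^-=[0.4628]  S=[0.6828]  K=[0.6778]  nu=[2.1160]  x^+=[1.3082]  P^+=[0.1491]
step 2: x^-=[1.0989]  P^-=[0.2152]  S=[0.4352]  K=[0.4945]  nu=[2.6411]  x^+=[2.4049]  P^+=[0.1088]

innov = [2.6411]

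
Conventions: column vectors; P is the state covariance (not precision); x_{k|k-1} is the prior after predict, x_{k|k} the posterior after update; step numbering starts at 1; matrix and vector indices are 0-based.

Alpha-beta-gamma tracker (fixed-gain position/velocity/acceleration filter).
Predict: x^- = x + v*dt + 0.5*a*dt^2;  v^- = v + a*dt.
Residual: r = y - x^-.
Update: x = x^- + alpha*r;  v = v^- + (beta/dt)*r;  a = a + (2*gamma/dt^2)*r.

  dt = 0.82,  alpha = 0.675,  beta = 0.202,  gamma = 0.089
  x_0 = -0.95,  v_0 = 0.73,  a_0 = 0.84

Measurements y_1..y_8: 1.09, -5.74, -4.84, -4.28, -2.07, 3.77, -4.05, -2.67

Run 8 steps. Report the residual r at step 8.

step 1: x_pred=-0.0690  r=1.1590  x^+=0.7133  v^+=1.7043  a^+=1.1468
step 2: x_pred=2.4964  r=-8.2364  x^+=-3.0632  v^+=0.6157  a^+=-1.0336
step 3: x_pred=-2.9058  r=-1.9342  x^+=-4.2114  v^+=-0.7083  a^+=-1.5456
step 4: x_pred=-5.3118  r=1.0318  x^+=-4.6153  v^+=-1.7215  a^+=-1.2725
step 5: x_pred=-6.4548  r=4.3848  x^+=-3.4950  v^+=-1.6848  a^+=-0.1117
step 6: x_pred=-4.9141  r=8.6841  x^+=0.9477  v^+=0.3629  a^+=2.1872
step 7: x_pred=1.9806  r=-6.0306  x^+=-2.0901  v^+=0.6708  a^+=0.5907
step 8: x_pred=-1.3414  r=-1.3286  x^+=-2.2382  v^+=0.8279  a^+=0.2390

resid = -1.3286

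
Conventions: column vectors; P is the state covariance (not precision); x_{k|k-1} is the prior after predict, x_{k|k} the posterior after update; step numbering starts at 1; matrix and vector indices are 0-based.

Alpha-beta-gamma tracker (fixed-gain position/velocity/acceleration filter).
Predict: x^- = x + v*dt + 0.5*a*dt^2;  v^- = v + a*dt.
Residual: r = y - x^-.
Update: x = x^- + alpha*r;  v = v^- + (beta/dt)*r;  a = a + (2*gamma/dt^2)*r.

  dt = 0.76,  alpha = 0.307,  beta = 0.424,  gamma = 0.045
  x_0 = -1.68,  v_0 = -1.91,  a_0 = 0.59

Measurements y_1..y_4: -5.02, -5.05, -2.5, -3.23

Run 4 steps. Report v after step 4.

step 1: x_pred=-2.9612  r=-2.0588  x^+=-3.5933  v^+=-2.6102  a^+=0.2692
step 2: x_pred=-5.4993  r=0.4493  x^+=-5.3613  v^+=-2.1550  a^+=0.3392
step 3: x_pred=-6.9011  r=4.4011  x^+=-5.5500  v^+=0.5582  a^+=1.0250
step 4: x_pred=-4.8297  r=1.5997  x^+=-4.3386  v^+=2.2297  a^+=1.2742

v_post = 2.2297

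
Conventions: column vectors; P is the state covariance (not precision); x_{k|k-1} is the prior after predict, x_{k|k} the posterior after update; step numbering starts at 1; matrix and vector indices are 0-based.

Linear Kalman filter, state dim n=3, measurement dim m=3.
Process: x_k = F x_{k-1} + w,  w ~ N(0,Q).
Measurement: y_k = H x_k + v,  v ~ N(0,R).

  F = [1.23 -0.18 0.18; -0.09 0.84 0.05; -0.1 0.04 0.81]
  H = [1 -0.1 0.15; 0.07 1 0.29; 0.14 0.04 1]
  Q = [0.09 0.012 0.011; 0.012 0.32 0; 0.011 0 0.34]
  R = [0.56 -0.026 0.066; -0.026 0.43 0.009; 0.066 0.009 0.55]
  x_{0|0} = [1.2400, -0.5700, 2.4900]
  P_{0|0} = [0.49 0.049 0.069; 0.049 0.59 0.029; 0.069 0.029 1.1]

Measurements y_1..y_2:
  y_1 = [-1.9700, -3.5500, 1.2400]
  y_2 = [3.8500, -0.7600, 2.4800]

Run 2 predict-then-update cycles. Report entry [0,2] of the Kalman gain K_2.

step 1: x^-=[2.0760, -0.4659, 1.8701]  P^-=[0.8931 -0.0629 0.1736; -0.0629 0.7374 0.0789; 0.1736 0.0789 1.0579]  S=[1.5465 0.0081 0.5150; 0.0081 1.3048 0.4441; 0.5150 0.4441 1.6808]  K=[0.6048 0.0414 -0.0201; -0.0558 0.6084 -0.0844; 0.0028 0.0939 0.6201]  nu=[-4.3731, -3.7717, -0.9021]  x^+=[-0.7070, -2.4407, 0.9445]  P^+=[0.3372 -0.0167 -0.0173; -0.0167 0.2790 -0.0534; -0.0173 -0.0534 0.3466]
step 2: x^-=[-0.2603, -1.9393, 0.7381]  P^-=[0.6237 -0.0903 0.0074; -0.0903 0.5186 -0.0072; 0.0074 -0.0072 0.5707]  S=[1.2222 -0.0977 0.2428; -0.0977 0.9832 0.1820; 0.2428 0.1820 1.1343]  K=[0.5265 0.0135 -0.0345; -0.0612 0.5259 -0.0705; -0.0165 0.0680 0.4964]  nu=[3.8056, 0.9835, 1.8559]  x^+=[1.6926, -1.7857, 1.6637]  P^+=[0.2937 -0.0217 -0.0244; -0.0217 0.2416 -0.0447; -0.0244 -0.0447 0.2778]

K[0,2] = -0.0345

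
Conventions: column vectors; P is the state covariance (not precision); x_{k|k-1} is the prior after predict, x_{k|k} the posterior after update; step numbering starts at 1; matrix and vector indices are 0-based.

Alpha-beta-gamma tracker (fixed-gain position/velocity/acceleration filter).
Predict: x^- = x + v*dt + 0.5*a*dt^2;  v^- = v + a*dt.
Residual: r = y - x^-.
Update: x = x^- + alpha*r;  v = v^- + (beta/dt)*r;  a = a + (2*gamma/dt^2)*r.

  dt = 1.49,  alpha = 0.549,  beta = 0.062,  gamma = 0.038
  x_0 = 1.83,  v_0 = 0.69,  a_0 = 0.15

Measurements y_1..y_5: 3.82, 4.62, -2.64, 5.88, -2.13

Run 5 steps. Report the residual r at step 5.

step 1: x_pred=3.0246  r=0.7954  x^+=3.4613  v^+=0.9466  a^+=0.1772
step 2: x_pred=5.0684  r=-0.4484  x^+=4.8222  v^+=1.1920  a^+=0.1619
step 3: x_pred=6.7780  r=-9.4180  x^+=1.6075  v^+=1.0413  a^+=-0.1605
step 4: x_pred=2.9809  r=2.8991  x^+=4.5725  v^+=0.9228  a^+=-0.0613
step 5: x_pred=5.8794  r=-8.0094  x^+=1.4822  v^+=0.4982  a^+=-0.3355

resid = -8.0094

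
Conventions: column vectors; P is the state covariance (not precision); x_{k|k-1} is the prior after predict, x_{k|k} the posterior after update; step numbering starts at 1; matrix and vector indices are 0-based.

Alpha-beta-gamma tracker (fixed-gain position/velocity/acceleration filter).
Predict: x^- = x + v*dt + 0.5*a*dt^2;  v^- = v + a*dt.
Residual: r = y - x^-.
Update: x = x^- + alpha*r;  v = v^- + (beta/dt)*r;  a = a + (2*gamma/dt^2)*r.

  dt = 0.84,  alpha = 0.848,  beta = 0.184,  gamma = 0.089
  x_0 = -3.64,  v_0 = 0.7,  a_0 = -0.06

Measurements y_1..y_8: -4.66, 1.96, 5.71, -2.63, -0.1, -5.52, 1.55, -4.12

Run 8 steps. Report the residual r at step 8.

resid = -3.1146

step 1: x_pred=-3.0732  r=-1.5868  x^+=-4.4188  v^+=0.3020  a^+=-0.4603
step 2: x_pred=-4.3275  r=6.2875  x^+=1.0043  v^+=1.2926  a^+=1.1258
step 3: x_pred=2.4873  r=3.2227  x^+=5.2201  v^+=2.9442  a^+=1.9388
step 4: x_pred=8.3773  r=-11.0073  x^+=-0.9569  v^+=2.1617  a^+=-0.8380
step 5: x_pred=0.5633  r=-0.6633  x^+=0.0008  v^+=1.3125  a^+=-1.0053
step 6: x_pred=0.7487  r=-6.2687  x^+=-4.5672  v^+=-0.9051  a^+=-2.5867
step 7: x_pred=-6.2400  r=7.7900  x^+=0.3659  v^+=-1.3715  a^+=-0.6215
step 8: x_pred=-1.0054  r=-3.1146  x^+=-3.6466  v^+=-2.5758  a^+=-1.4072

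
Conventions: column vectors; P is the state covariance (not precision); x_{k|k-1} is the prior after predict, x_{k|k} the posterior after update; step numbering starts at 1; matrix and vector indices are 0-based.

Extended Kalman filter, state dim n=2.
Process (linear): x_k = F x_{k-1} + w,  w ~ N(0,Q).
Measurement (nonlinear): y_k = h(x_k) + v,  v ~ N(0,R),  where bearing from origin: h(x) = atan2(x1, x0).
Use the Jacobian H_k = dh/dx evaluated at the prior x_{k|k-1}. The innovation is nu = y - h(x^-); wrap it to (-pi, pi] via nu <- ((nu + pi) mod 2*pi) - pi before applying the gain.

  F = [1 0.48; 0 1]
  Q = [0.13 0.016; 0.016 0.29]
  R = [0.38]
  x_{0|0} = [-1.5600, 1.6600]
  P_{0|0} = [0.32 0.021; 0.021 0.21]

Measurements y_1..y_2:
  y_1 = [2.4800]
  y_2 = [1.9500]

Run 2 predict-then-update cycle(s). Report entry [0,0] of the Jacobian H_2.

H_jac[0,0] = -0.6412

step 1: x^-=[-0.7632, 1.6600]  P^-=[0.5185 0.1378; 0.1378 0.5000]  H_jac=[-0.4973 -0.2286]  S=[0.5657]  K=[-0.5115; -0.3232]  nu=[0.4783]  x^+=[-1.0078, 1.5054]  P^+=[0.3705 0.0443; 0.0443 0.4409]
step 2: x^-=[-0.2852, 1.5054]  P^-=[0.6446 0.2719; 0.2719 0.7309]  H_jac=[-0.6412 -0.1215]  S=[0.6982]  K=[-0.6393; -0.3769]  nu=[0.1919]  x^+=[-0.4080, 1.4331]  P^+=[0.3592 0.1037; 0.1037 0.6317]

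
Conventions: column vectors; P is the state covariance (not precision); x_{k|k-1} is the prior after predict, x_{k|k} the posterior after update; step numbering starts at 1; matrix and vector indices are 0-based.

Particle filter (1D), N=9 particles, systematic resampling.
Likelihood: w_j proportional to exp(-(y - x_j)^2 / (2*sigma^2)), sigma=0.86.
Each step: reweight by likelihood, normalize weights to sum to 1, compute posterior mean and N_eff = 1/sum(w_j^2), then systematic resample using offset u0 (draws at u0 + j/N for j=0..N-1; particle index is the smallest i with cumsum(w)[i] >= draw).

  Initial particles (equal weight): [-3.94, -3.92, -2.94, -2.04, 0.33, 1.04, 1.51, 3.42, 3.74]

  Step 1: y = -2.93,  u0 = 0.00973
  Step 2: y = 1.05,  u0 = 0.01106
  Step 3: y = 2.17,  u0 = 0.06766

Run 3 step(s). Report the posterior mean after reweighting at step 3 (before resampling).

post_mean = -2.0404

step 1: w=[0.1927, 0.1980, 0.3841, 0.2249, 0.0003, 0.0000, 0.0000, 0.0000, 0.0000]  mean=-3.1234  Neff=3.6437  idx=[0, 0, 1, 1, 2, 2, 2, 3, 3]
step 2: w=[0.0000, 0.0000, 0.0000, 0.0000, 0.0066, 0.0066, 0.0066, 0.4901, 0.4901]  mean=-2.0579  Neff=2.0813  idx=[5, 7, 7, 7, 7, 8, 8, 8, 8]
step 3: w=[0.0004, 0.1249, 0.1249, 0.1249, 0.1249, 0.1249, 0.1249, 0.1249, 0.1249]  mean=-2.0404  Neff=8.0069  idx=[1, 2, 3, 4, 5, 5, 6, 7, 8]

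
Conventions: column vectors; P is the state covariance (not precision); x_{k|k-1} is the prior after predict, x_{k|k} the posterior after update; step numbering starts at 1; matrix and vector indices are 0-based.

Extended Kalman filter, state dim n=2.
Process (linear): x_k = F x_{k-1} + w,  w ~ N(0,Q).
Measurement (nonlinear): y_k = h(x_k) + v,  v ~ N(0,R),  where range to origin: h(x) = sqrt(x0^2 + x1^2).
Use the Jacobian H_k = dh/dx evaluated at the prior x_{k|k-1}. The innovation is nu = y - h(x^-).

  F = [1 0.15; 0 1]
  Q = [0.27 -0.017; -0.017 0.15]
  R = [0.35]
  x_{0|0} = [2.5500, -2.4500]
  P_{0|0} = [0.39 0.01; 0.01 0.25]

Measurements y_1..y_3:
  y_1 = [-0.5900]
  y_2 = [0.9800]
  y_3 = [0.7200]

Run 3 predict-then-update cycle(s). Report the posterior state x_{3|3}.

x_post = [0.0257, -0.8885]

step 1: x^-=[2.1825, -2.4500]  P^-=[0.6686 0.0305; 0.0305 0.4000]  H_jac=[0.6652 -0.7467]  S=[0.8386]  K=[0.5032; -0.3320]  nu=[-3.8711]  x^+=[0.2345, -1.1648]  P^+=[0.4563 0.1706; 0.1706 0.3076]
step 2: x^-=[0.0598, -1.1648]  P^-=[0.7844 0.1997; 0.1997 0.4576]  H_jac=[0.0512 -0.9987]  S=[0.7880]  K=[-0.2021; -0.5669]  nu=[-0.1864]  x^+=[0.0974, -1.0592]  P^+=[0.7522 0.1094; 0.1094 0.2043]
step 3: x^-=[-0.0614, -1.0592]  P^-=[1.0596 0.1231; 0.1231 0.3543]  H_jac=[-0.0579 -0.9983]  S=[0.7209]  K=[-0.2556; -0.5005]  nu=[-0.3410]  x^+=[0.0257, -0.8885]  P^+=[1.0125 0.0309; 0.0309 0.1737]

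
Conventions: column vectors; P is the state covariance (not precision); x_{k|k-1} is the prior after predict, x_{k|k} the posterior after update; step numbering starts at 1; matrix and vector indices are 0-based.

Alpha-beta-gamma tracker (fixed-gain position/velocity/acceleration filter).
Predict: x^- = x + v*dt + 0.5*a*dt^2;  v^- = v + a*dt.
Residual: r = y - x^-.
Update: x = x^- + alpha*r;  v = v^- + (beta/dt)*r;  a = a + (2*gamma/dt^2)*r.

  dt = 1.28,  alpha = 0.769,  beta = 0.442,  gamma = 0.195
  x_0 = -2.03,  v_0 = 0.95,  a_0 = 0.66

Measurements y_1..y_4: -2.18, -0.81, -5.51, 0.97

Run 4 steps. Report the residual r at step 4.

resid = 7.4838

step 1: x_pred=-0.2733  r=-1.9067  x^+=-1.7396  v^+=1.1364  a^+=0.2061
step 2: x_pred=-0.1161  r=-0.6939  x^+=-0.6497  v^+=1.1606  a^+=0.0410
step 3: x_pred=0.8695  r=-6.3795  x^+=-4.0363  v^+=-0.9898  a^+=-1.4776
step 4: x_pred=-6.5138  r=7.4838  x^+=-0.7587  v^+=-0.2969  a^+=0.3038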